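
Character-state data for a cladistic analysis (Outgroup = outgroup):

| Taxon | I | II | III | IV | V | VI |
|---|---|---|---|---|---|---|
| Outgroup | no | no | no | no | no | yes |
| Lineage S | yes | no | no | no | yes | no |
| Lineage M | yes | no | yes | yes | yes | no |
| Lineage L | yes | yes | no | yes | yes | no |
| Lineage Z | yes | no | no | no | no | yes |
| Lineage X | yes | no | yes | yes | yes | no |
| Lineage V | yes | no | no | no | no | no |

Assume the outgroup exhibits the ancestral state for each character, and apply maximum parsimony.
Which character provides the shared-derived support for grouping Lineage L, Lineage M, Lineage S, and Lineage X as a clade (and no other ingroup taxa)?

V

Character polarity is set by the outgroup: the derived state is whichever differs from the outgroup's state, so for VI the derived state is 'no', and for the remaining characters it is 'yes'.
I (derived state 'yes') is shared by all ingroup taxa — unites the whole ingroup.
II: derived state 'yes' in Lineage L only — an autapomorphy, so it tells us nothing about relationships among taxa.
III: derived state 'yes' in Lineage M and Lineage X only — synapomorphy for {Lineage M, Lineage X}.
Only Lineage L, Lineage M, and Lineage X show the derived state 'yes' for IV, supporting them as a clade.
V: derived state 'yes' in Lineage L, Lineage M, Lineage S, and Lineage X only — synapomorphy for {Lineage L, Lineage M, Lineage S, Lineage X}.
Only Lineage L, Lineage M, Lineage S, Lineage V, and Lineage X show the derived state 'no' for VI, supporting them as a clade.
Most parsimonious ingroup topology: (((Lineage S,((Lineage M,Lineage X),Lineage L)),Lineage V),Lineage Z).
The clade {Lineage L, Lineage M, Lineage S, Lineage X} is supported by V: its derived state 'yes' occurs in exactly those taxa and in no other taxon (including the outgroup).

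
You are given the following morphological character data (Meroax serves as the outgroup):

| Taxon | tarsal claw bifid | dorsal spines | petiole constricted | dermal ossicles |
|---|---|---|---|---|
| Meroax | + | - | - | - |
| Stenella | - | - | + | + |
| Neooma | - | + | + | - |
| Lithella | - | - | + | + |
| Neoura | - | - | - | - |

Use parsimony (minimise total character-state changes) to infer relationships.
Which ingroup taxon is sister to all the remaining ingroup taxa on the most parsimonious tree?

Character polarity is set by the outgroup: the derived state is whichever differs from the outgroup's state, so for tarsal claw bifid the derived state is '-', and for the remaining characters it is '+'.
All ingroup taxa share the derived state '-' for tarsal claw bifid; it defines the ingroup but does not resolve relationships within it.
dorsal spines: derived state '+' in Neooma only — an autapomorphy, so it tells us nothing about relationships among taxa.
petiole constricted (derived state '+') is shared by Lithella, Neooma, and Stenella — a synapomorphy uniting that clade.
dermal ossicles (derived state '+') is shared by Lithella and Stenella — a synapomorphy uniting that clade.
Most parsimonious ingroup topology: (((Stenella,Lithella),Neooma),Neoura).
Neoura is sister to the clade containing all other ingroup taxa, so it is the earliest-diverging (most basal) ingroup lineage.

Neoura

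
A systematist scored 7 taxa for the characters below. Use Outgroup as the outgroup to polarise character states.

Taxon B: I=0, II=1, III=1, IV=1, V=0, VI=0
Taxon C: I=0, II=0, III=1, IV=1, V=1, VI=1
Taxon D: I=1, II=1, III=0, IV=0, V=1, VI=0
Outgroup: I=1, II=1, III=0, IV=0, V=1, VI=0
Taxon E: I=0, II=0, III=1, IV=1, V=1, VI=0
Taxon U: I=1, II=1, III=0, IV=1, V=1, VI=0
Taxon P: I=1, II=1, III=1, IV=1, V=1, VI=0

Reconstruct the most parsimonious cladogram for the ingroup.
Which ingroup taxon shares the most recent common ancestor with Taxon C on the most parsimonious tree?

Character polarity is set by the outgroup: the derived state is whichever differs from the outgroup's state, so for I, II, V the derived state is '0', and for the remaining characters it is '1'.
I (derived state '0') is shared by Taxon B, Taxon C, and Taxon E — a synapomorphy uniting that clade.
II: derived state '0' in Taxon C and Taxon E only — synapomorphy for {Taxon C, Taxon E}.
Only Taxon B, Taxon C, Taxon E, and Taxon P show the derived state '1' for III, supporting them as a clade.
Only Taxon B, Taxon C, Taxon E, Taxon P, and Taxon U show the derived state '1' for IV, supporting them as a clade.
V: derived state '0' in Taxon B only — an autapomorphy, so it tells us nothing about relationships among taxa.
VI (derived state '1') is unique to Taxon C (autapomorphy; uninformative for grouping).
Most parsimonious ingroup topology: ((Taxon U,(Taxon P,((Taxon E,Taxon C),Taxon B))),Taxon D).
Taxon C and Taxon E form a cherry on this tree, so they are sister taxa.

Taxon E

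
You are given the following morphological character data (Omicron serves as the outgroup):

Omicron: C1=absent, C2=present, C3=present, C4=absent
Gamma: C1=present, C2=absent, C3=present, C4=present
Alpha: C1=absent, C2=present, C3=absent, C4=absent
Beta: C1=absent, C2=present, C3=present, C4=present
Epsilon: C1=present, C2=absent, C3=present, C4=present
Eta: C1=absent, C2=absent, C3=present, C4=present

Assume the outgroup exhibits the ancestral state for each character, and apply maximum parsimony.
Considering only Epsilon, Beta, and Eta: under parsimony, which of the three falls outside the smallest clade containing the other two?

Character polarity is set by the outgroup: the derived state is whichever differs from the outgroup's state, so for C2, C3 the derived state is 'absent', and for the remaining characters it is 'present'.
C1: derived state 'present' in Epsilon and Gamma only — synapomorphy for {Epsilon, Gamma}.
C2 (derived state 'absent') is shared by Epsilon, Eta, and Gamma — a synapomorphy uniting that clade.
C3: derived state 'absent' in Alpha only — an autapomorphy, so it tells us nothing about relationships among taxa.
Only Beta, Epsilon, Eta, and Gamma show the derived state 'present' for C4, supporting them as a clade.
Most parsimonious ingroup topology: ((((Gamma,Epsilon),Eta),Beta),Alpha).
Epsilon and Eta share a more recent common ancestor with each other than either does with Beta, so Beta is the least closely related of the three.

Beta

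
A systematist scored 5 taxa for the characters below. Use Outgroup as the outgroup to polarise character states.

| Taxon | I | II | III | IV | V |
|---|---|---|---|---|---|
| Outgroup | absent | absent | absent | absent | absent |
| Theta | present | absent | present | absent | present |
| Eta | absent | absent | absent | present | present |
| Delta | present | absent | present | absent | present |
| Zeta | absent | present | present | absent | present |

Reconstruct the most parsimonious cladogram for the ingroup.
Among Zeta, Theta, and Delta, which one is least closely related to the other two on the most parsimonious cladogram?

Zeta

The outgroup has state 'absent' for every character, so 'present' is the derived state throughout.
I: derived state 'present' in Delta and Theta only — synapomorphy for {Delta, Theta}.
II (derived state 'present') is unique to Zeta (autapomorphy; uninformative for grouping).
Only Delta, Theta, and Zeta show the derived state 'present' for III, supporting them as a clade.
IV (derived state 'present') is unique to Eta (autapomorphy; uninformative for grouping).
V (derived state 'present') is shared by all ingroup taxa — unites the whole ingroup.
Most parsimonious ingroup topology: (((Theta,Delta),Zeta),Eta).
Theta and Delta share a more recent common ancestor with each other than either does with Zeta, so Zeta is the least closely related of the three.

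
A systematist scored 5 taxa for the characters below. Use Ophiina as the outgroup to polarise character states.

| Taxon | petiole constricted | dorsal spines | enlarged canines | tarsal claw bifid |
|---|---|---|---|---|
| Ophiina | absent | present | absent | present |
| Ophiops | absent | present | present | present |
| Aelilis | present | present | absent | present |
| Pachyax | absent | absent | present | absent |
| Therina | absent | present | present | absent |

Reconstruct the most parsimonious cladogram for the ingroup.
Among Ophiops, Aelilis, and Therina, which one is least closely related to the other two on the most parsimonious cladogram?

Character polarity is set by the outgroup: the derived state is whichever differs from the outgroup's state, so for dorsal spines, tarsal claw bifid the derived state is 'absent', and for the remaining characters it is 'present'.
petiole constricted (derived state 'present') is unique to Aelilis (autapomorphy; uninformative for grouping).
dorsal spines: derived state 'absent' in Pachyax only — an autapomorphy, so it tells us nothing about relationships among taxa.
enlarged canines: derived state 'present' in Ophiops, Pachyax, and Therina only — synapomorphy for {Ophiops, Pachyax, Therina}.
tarsal claw bifid (derived state 'absent') is shared by Pachyax and Therina — a synapomorphy uniting that clade.
Most parsimonious ingroup topology: ((Ophiops,(Pachyax,Therina)),Aelilis).
Therina and Ophiops share a more recent common ancestor with each other than either does with Aelilis, so Aelilis is the least closely related of the three.

Aelilis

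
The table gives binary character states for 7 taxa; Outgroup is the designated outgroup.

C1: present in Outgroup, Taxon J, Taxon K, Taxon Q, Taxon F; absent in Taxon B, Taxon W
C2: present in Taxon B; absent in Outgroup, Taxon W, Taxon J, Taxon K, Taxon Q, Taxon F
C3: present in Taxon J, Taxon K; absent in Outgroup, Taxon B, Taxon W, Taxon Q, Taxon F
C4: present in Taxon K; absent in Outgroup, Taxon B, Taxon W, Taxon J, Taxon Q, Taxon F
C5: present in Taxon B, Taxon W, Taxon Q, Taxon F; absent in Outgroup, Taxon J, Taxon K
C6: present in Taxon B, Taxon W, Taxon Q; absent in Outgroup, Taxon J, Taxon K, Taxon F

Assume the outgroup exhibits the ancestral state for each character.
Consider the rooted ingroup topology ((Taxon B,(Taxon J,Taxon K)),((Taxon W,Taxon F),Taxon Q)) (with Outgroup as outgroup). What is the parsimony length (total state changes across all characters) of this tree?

10

Map each character onto ((Taxon B,(Taxon J,Taxon K)),((Taxon W,Taxon F),Taxon Q)) (rooted by Outgroup) and count the minimum state changes it requires (Fitch parsimony):
C1: 2; C2: 1; C3: 1; C4: 1; C5: 2; C6: 3.
Total tree length = 10.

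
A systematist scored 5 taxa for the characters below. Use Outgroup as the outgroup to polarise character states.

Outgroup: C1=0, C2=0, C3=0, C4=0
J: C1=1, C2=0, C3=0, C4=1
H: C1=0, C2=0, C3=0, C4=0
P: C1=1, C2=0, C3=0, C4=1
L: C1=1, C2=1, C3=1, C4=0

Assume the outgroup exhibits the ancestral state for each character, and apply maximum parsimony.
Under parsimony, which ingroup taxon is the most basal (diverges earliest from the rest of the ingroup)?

H

The outgroup has state '0' for every character, so '1' is the derived state throughout.
C1: derived state '1' in J, L, and P only — synapomorphy for {J, L, P}.
C2 (derived state '1') is unique to L (autapomorphy; uninformative for grouping).
C3 (derived state '1') is unique to L (autapomorphy; uninformative for grouping).
Only J and P show the derived state '1' for C4, supporting them as a clade.
Most parsimonious ingroup topology: (((J,P),L),H).
H is sister to the clade containing all other ingroup taxa, so it is the earliest-diverging (most basal) ingroup lineage.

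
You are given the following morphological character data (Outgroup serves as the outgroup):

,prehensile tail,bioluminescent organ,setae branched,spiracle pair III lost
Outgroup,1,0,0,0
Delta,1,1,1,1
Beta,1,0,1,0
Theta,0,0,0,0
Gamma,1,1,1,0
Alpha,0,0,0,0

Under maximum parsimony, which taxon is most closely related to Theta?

Alpha

Character polarity is set by the outgroup: the derived state is whichever differs from the outgroup's state, so for prehensile tail the derived state is '0', and for the remaining characters it is '1'.
prehensile tail: derived state '0' in Alpha and Theta only — synapomorphy for {Alpha, Theta}.
bioluminescent organ: derived state '1' in Delta and Gamma only — synapomorphy for {Delta, Gamma}.
Only Beta, Delta, and Gamma show the derived state '1' for setae branched, supporting them as a clade.
spiracle pair III lost (derived state '1') is unique to Delta (autapomorphy; uninformative for grouping).
Most parsimonious ingroup topology: (((Delta,Gamma),Beta),(Theta,Alpha)).
Theta and Alpha form a cherry on this tree, so they are sister taxa.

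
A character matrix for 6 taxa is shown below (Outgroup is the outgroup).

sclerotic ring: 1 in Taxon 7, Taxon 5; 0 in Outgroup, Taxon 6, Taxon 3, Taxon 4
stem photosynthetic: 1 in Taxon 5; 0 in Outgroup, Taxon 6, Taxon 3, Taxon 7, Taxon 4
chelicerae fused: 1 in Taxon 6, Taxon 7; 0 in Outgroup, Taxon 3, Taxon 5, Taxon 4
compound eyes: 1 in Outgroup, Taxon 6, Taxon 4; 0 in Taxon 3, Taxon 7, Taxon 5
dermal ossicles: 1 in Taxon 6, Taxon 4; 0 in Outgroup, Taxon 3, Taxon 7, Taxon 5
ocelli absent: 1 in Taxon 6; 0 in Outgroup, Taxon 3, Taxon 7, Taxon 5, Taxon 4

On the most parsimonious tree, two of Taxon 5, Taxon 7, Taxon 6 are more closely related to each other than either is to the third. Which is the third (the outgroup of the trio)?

Character polarity is set by the outgroup: the derived state is whichever differs from the outgroup's state, so for compound eyes the derived state is '0', and for the remaining characters it is '1'.
Only Taxon 5 and Taxon 7 show the derived state '1' for sclerotic ring, supporting them as a clade.
stem photosynthetic: derived state '1' in Taxon 5 only — an autapomorphy, so it tells us nothing about relationships among taxa.
chelicerae fused groups Taxon 6 and Taxon 7, which is incompatible with the clades supported by the remaining characters; treating it as convergent (homoplasy) costs fewer steps than any alternative tree.
compound eyes: derived state '0' in Taxon 3, Taxon 5, and Taxon 7 only — synapomorphy for {Taxon 3, Taxon 5, Taxon 7}.
Only Taxon 4 and Taxon 6 show the derived state '1' for dermal ossicles, supporting them as a clade.
ocelli absent (derived state '1') is unique to Taxon 6 (autapomorphy; uninformative for grouping).
Most parsimonious ingroup topology: ((Taxon 6,Taxon 4),(Taxon 3,(Taxon 7,Taxon 5))).
Taxon 7 and Taxon 5 share a more recent common ancestor with each other than either does with Taxon 6, so Taxon 6 is the least closely related of the three.

Taxon 6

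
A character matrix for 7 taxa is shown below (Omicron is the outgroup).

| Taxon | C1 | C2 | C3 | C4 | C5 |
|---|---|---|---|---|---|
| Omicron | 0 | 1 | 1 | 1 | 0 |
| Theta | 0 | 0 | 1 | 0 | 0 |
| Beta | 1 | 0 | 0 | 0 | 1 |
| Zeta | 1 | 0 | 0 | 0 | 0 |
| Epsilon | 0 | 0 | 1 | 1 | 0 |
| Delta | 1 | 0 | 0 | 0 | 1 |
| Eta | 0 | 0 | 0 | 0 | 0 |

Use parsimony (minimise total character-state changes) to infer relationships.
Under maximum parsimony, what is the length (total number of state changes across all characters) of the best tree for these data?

Character polarity is set by the outgroup: the derived state is whichever differs from the outgroup's state, so for C2, C3, C4 the derived state is '0', and for the remaining characters it is '1'.
C1 (derived state '1') is shared by Beta, Delta, and Zeta — a synapomorphy uniting that clade.
C2 (derived state '0') is shared by all ingroup taxa — unites the whole ingroup.
C3 (derived state '0') is shared by Beta, Delta, Eta, and Zeta — a synapomorphy uniting that clade.
C4: derived state '0' in Beta, Delta, Eta, Theta, and Zeta only — synapomorphy for {Beta, Delta, Eta, Theta, Zeta}.
Only Beta and Delta show the derived state '1' for C5, supporting them as a clade.
Most parsimonious ingroup topology: ((Theta,(((Beta,Delta),Zeta),Eta)),Epsilon).
Changes per character on this tree: C1: 1; C2: 1; C3: 1; C4: 1; C5: 1.
Total = 5.

5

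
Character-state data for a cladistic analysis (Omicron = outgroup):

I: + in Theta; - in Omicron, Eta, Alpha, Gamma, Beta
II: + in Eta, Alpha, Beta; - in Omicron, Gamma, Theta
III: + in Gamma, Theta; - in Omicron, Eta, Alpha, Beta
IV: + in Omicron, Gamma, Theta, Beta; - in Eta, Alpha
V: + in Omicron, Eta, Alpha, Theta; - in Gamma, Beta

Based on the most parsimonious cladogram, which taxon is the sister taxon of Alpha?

Eta

Character polarity is set by the outgroup: the derived state is whichever differs from the outgroup's state, so for IV, V the derived state is '-', and for the remaining characters it is '+'.
I (derived state '+') is unique to Theta (autapomorphy; uninformative for grouping).
II (derived state '+') is shared by Alpha, Beta, and Eta — a synapomorphy uniting that clade.
III (derived state '+') is shared by Gamma and Theta — a synapomorphy uniting that clade.
IV (derived state '-') is shared by Alpha and Eta — a synapomorphy uniting that clade.
V (state '-') occurs in Beta and Gamma but conflicts with the nesting implied by the other characters — most parsimoniously interpreted as homoplasy.
Most parsimonious ingroup topology: (((Eta,Alpha),Beta),(Gamma,Theta)).
Alpha and Eta form a cherry on this tree, so they are sister taxa.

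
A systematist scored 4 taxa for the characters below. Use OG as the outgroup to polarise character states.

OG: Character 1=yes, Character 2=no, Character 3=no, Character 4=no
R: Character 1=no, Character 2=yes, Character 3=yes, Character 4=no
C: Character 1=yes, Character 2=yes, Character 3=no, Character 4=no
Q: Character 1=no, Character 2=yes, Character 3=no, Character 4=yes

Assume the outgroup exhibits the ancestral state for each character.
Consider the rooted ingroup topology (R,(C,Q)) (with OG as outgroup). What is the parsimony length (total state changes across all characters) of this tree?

5

Map each character onto (R,(C,Q)) (rooted by OG) and count the minimum state changes it requires (Fitch parsimony):
Character 1: 2; Character 2: 1; Character 3: 1; Character 4: 1.
Total tree length = 5.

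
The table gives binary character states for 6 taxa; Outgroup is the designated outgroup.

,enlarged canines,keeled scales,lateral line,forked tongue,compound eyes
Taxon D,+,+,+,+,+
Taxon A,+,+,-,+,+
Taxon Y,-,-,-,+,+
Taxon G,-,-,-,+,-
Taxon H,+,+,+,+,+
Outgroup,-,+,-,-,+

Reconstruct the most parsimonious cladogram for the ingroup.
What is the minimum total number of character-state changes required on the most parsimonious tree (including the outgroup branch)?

5

Character polarity is set by the outgroup: the derived state is whichever differs from the outgroup's state, so for keeled scales, compound eyes the derived state is '-', and for the remaining characters it is '+'.
Only Taxon A, Taxon D, and Taxon H show the derived state '+' for enlarged canines, supporting them as a clade.
keeled scales: derived state '-' in Taxon G and Taxon Y only — synapomorphy for {Taxon G, Taxon Y}.
lateral line: derived state '+' in Taxon D and Taxon H only — synapomorphy for {Taxon D, Taxon H}.
forked tongue (derived state '+') is shared by all ingroup taxa — unites the whole ingroup.
compound eyes (derived state '-') is unique to Taxon G (autapomorphy; uninformative for grouping).
Most parsimonious ingroup topology: (((Taxon D,Taxon H),Taxon A),(Taxon G,Taxon Y)).
Changes per character on this tree: enlarged canines: 1; keeled scales: 1; lateral line: 1; forked tongue: 1; compound eyes: 1.
Total = 5.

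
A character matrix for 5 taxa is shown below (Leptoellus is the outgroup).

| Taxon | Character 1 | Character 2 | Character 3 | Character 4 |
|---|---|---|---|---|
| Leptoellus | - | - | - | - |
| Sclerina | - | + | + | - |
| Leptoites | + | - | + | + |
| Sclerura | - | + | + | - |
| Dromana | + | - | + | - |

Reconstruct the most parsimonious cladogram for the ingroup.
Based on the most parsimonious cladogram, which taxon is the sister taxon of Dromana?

The outgroup has state '-' for every character, so '+' is the derived state throughout.
Character 1 (derived state '+') is shared by Dromana and Leptoites — a synapomorphy uniting that clade.
Character 2 (derived state '+') is shared by Sclerina and Sclerura — a synapomorphy uniting that clade.
All ingroup taxa share the derived state '+' for Character 3; it defines the ingroup but does not resolve relationships within it.
Character 4: derived state '+' in Leptoites only — an autapomorphy, so it tells us nothing about relationships among taxa.
Most parsimonious ingroup topology: ((Sclerina,Sclerura),(Leptoites,Dromana)).
Dromana and Leptoites form a cherry on this tree, so they are sister taxa.

Leptoites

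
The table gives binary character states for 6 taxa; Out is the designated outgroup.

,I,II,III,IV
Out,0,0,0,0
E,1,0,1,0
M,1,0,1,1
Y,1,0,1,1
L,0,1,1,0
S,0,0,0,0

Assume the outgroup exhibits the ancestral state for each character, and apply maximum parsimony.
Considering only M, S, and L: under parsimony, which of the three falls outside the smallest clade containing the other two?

S

The outgroup has state '0' for every character, so '1' is the derived state throughout.
I: derived state '1' in E, M, and Y only — synapomorphy for {E, M, Y}.
II: derived state '1' in L only — an autapomorphy, so it tells us nothing about relationships among taxa.
III: derived state '1' in E, L, M, and Y only — synapomorphy for {E, L, M, Y}.
Only M and Y show the derived state '1' for IV, supporting them as a clade.
Most parsimonious ingroup topology: (((E,(M,Y)),L),S).
M and L share a more recent common ancestor with each other than either does with S, so S is the least closely related of the three.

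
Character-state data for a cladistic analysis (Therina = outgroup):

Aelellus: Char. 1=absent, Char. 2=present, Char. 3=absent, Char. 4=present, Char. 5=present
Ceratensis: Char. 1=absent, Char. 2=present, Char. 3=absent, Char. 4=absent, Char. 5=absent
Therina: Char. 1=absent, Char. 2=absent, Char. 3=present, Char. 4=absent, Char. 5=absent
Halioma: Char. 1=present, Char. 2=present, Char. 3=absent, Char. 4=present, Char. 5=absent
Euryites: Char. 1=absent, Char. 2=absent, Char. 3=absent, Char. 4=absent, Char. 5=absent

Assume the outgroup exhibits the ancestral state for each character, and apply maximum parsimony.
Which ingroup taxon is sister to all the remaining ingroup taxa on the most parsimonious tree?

Character polarity is set by the outgroup: the derived state is whichever differs from the outgroup's state, so for Char. 3 the derived state is 'absent', and for the remaining characters it is 'present'.
Char. 1: derived state 'present' in Halioma only — an autapomorphy, so it tells us nothing about relationships among taxa.
Only Aelellus, Ceratensis, and Halioma show the derived state 'present' for Char. 2, supporting them as a clade.
Char. 3 (derived state 'absent') is shared by all ingroup taxa — unites the whole ingroup.
Only Aelellus and Halioma show the derived state 'present' for Char. 4, supporting them as a clade.
Char. 5: derived state 'present' in Aelellus only — an autapomorphy, so it tells us nothing about relationships among taxa.
Most parsimonious ingroup topology: (Euryites,((Aelellus,Halioma),Ceratensis)).
Euryites is sister to the clade containing all other ingroup taxa, so it is the earliest-diverging (most basal) ingroup lineage.

Euryites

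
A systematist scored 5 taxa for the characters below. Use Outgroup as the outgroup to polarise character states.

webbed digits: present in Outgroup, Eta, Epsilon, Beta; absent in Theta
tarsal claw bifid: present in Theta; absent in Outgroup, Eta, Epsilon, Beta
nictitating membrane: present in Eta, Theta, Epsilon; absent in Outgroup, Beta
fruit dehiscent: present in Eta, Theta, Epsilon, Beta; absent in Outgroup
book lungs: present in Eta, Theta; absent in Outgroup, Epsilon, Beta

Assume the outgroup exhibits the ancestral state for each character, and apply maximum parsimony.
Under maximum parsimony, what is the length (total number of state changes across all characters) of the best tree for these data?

Character polarity is set by the outgroup: the derived state is whichever differs from the outgroup's state, so for webbed digits the derived state is 'absent', and for the remaining characters it is 'present'.
webbed digits: derived state 'absent' in Theta only — an autapomorphy, so it tells us nothing about relationships among taxa.
tarsal claw bifid (derived state 'present') is unique to Theta (autapomorphy; uninformative for grouping).
nictitating membrane: derived state 'present' in Epsilon, Eta, and Theta only — synapomorphy for {Epsilon, Eta, Theta}.
All ingroup taxa share the derived state 'present' for fruit dehiscent; it defines the ingroup but does not resolve relationships within it.
book lungs (derived state 'present') is shared by Eta and Theta — a synapomorphy uniting that clade.
Most parsimonious ingroup topology: (((Eta,Theta),Epsilon),Beta).
Changes per character on this tree: webbed digits: 1; tarsal claw bifid: 1; nictitating membrane: 1; fruit dehiscent: 1; book lungs: 1.
Total = 5.

5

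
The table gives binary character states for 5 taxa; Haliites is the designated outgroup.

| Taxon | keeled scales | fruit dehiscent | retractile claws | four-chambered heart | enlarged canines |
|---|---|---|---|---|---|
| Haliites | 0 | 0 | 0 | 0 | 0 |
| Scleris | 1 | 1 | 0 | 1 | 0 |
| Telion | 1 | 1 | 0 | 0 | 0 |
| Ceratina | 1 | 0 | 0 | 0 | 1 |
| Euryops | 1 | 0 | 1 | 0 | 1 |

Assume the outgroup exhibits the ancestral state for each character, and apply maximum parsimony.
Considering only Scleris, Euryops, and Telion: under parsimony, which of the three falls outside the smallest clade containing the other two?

Euryops

The outgroup has state '0' for every character, so '1' is the derived state throughout.
All ingroup taxa share the derived state '1' for keeled scales; it defines the ingroup but does not resolve relationships within it.
Only Scleris and Telion show the derived state '1' for fruit dehiscent, supporting them as a clade.
retractile claws (derived state '1') is unique to Euryops (autapomorphy; uninformative for grouping).
four-chambered heart: derived state '1' in Scleris only — an autapomorphy, so it tells us nothing about relationships among taxa.
Only Ceratina and Euryops show the derived state '1' for enlarged canines, supporting them as a clade.
Most parsimonious ingroup topology: ((Scleris,Telion),(Ceratina,Euryops)).
Telion and Scleris share a more recent common ancestor with each other than either does with Euryops, so Euryops is the least closely related of the three.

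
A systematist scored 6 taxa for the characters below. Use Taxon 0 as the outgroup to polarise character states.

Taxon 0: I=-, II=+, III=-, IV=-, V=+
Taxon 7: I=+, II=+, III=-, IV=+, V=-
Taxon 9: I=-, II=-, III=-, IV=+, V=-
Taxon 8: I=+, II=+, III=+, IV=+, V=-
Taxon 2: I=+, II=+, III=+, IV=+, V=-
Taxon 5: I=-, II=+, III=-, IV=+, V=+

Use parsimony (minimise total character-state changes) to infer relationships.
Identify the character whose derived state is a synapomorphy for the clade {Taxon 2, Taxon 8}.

III

Character polarity is set by the outgroup: the derived state is whichever differs from the outgroup's state, so for II, V the derived state is '-', and for the remaining characters it is '+'.
Only Taxon 2, Taxon 7, and Taxon 8 show the derived state '+' for I, supporting them as a clade.
II: derived state '-' in Taxon 9 only — an autapomorphy, so it tells us nothing about relationships among taxa.
III: derived state '+' in Taxon 2 and Taxon 8 only — synapomorphy for {Taxon 2, Taxon 8}.
All ingroup taxa share the derived state '+' for IV; it defines the ingroup but does not resolve relationships within it.
V: derived state '-' in Taxon 2, Taxon 7, Taxon 8, and Taxon 9 only — synapomorphy for {Taxon 2, Taxon 7, Taxon 8, Taxon 9}.
Most parsimonious ingroup topology: (((Taxon 7,(Taxon 8,Taxon 2)),Taxon 9),Taxon 5).
The clade {Taxon 2, Taxon 8} is supported by III: its derived state '+' occurs in exactly those taxa and in no other taxon (including the outgroup).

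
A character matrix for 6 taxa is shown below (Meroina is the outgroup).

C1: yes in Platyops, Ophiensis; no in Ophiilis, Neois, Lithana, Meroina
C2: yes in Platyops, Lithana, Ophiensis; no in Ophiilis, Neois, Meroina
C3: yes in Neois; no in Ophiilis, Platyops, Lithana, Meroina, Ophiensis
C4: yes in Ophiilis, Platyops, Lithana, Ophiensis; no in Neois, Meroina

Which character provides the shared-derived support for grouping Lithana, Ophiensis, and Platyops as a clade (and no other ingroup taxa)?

C2

The outgroup has state 'no' for every character, so 'yes' is the derived state throughout.
C1: derived state 'yes' in Ophiensis and Platyops only — synapomorphy for {Ophiensis, Platyops}.
C2: derived state 'yes' in Lithana, Ophiensis, and Platyops only — synapomorphy for {Lithana, Ophiensis, Platyops}.
C3 (derived state 'yes') is unique to Neois (autapomorphy; uninformative for grouping).
Only Lithana, Ophiensis, Ophiilis, and Platyops show the derived state 'yes' for C4, supporting them as a clade.
Most parsimonious ingroup topology: ((Ophiilis,((Ophiensis,Platyops),Lithana)),Neois).
The clade {Lithana, Ophiensis, Platyops} is supported by C2: its derived state 'yes' occurs in exactly those taxa and in no other taxon (including the outgroup).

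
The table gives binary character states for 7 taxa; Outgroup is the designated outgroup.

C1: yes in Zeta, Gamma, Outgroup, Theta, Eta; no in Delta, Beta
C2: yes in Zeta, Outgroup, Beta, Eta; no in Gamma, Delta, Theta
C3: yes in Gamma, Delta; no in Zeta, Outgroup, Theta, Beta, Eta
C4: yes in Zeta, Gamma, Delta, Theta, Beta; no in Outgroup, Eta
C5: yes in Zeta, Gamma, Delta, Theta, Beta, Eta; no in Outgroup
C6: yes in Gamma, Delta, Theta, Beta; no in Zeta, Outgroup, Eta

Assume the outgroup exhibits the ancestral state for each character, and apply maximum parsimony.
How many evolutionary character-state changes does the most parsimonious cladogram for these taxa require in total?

7

Character polarity is set by the outgroup: the derived state is whichever differs from the outgroup's state, so for C1, C2 the derived state is 'no', and for the remaining characters it is 'yes'.
C1 (state 'no') occurs in Beta and Delta but conflicts with the nesting implied by the other characters — most parsimoniously interpreted as homoplasy.
C2: derived state 'no' in Delta, Gamma, and Theta only — synapomorphy for {Delta, Gamma, Theta}.
C3 (derived state 'yes') is shared by Delta and Gamma — a synapomorphy uniting that clade.
Only Beta, Delta, Gamma, Theta, and Zeta show the derived state 'yes' for C4, supporting them as a clade.
C5 (derived state 'yes') is shared by all ingroup taxa — unites the whole ingroup.
C6: derived state 'yes' in Beta, Delta, Gamma, and Theta only — synapomorphy for {Beta, Delta, Gamma, Theta}.
Most parsimonious ingroup topology: ((((Theta,(Gamma,Delta)),Beta),Zeta),Eta).
Changes per character on this tree: C1: 2; C2: 1; C3: 1; C4: 1; C5: 1; C6: 1.
Total = 7.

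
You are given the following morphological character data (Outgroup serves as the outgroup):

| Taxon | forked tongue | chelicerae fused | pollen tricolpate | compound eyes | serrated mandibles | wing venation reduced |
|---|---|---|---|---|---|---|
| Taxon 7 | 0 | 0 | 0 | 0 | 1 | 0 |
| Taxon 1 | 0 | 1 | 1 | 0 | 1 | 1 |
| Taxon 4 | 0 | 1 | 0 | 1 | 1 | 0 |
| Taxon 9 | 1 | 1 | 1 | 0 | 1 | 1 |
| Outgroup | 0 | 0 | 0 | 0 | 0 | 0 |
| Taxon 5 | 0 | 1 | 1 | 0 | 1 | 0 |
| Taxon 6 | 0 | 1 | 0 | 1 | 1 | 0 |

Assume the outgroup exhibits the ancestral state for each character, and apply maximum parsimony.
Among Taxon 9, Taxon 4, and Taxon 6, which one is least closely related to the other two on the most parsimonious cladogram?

Taxon 9

The outgroup has state '0' for every character, so '1' is the derived state throughout.
forked tongue: derived state '1' in Taxon 9 only — an autapomorphy, so it tells us nothing about relationships among taxa.
chelicerae fused: derived state '1' in Taxon 1, Taxon 4, Taxon 5, Taxon 6, and Taxon 9 only — synapomorphy for {Taxon 1, Taxon 4, Taxon 5, Taxon 6, Taxon 9}.
pollen tricolpate (derived state '1') is shared by Taxon 1, Taxon 5, and Taxon 9 — a synapomorphy uniting that clade.
compound eyes: derived state '1' in Taxon 4 and Taxon 6 only — synapomorphy for {Taxon 4, Taxon 6}.
serrated mandibles (derived state '1') is shared by all ingroup taxa — unites the whole ingroup.
Only Taxon 1 and Taxon 9 show the derived state '1' for wing venation reduced, supporting them as a clade.
Most parsimonious ingroup topology: ((((Taxon 1,Taxon 9),Taxon 5),(Taxon 4,Taxon 6)),Taxon 7).
Taxon 6 and Taxon 4 share a more recent common ancestor with each other than either does with Taxon 9, so Taxon 9 is the least closely related of the three.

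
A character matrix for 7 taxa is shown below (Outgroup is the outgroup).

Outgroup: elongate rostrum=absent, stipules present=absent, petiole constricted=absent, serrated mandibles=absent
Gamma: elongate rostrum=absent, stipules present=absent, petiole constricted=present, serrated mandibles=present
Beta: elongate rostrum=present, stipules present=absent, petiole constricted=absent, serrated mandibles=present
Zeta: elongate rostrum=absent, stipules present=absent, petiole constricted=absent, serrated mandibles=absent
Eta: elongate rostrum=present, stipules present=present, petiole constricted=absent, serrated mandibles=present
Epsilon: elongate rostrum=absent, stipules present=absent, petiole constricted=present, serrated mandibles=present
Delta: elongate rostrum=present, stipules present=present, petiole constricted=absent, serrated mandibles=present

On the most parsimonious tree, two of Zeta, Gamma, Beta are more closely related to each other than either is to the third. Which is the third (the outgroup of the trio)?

Zeta

The outgroup has state 'absent' for every character, so 'present' is the derived state throughout.
elongate rostrum (derived state 'present') is shared by Beta, Delta, and Eta — a synapomorphy uniting that clade.
stipules present (derived state 'present') is shared by Delta and Eta — a synapomorphy uniting that clade.
Only Epsilon and Gamma show the derived state 'present' for petiole constricted, supporting them as a clade.
serrated mandibles: derived state 'present' in Beta, Delta, Epsilon, Eta, and Gamma only — synapomorphy for {Beta, Delta, Epsilon, Eta, Gamma}.
Most parsimonious ingroup topology: (((Gamma,Epsilon),(Beta,(Eta,Delta))),Zeta).
Gamma and Beta share a more recent common ancestor with each other than either does with Zeta, so Zeta is the least closely related of the three.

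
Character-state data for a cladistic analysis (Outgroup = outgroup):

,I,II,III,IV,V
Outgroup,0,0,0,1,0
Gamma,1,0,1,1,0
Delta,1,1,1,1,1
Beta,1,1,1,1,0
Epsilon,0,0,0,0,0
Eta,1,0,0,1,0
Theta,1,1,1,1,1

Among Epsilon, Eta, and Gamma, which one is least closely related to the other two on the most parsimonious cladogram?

Character polarity is set by the outgroup: the derived state is whichever differs from the outgroup's state, so for IV the derived state is '0', and for the remaining characters it is '1'.
Only Beta, Delta, Eta, Gamma, and Theta show the derived state '1' for I, supporting them as a clade.
II (derived state '1') is shared by Beta, Delta, and Theta — a synapomorphy uniting that clade.
III: derived state '1' in Beta, Delta, Gamma, and Theta only — synapomorphy for {Beta, Delta, Gamma, Theta}.
IV: derived state '0' in Epsilon only — an autapomorphy, so it tells us nothing about relationships among taxa.
Only Delta and Theta show the derived state '1' for V, supporting them as a clade.
Most parsimonious ingroup topology: (((Gamma,((Delta,Theta),Beta)),Eta),Epsilon).
Eta and Gamma share a more recent common ancestor with each other than either does with Epsilon, so Epsilon is the least closely related of the three.

Epsilon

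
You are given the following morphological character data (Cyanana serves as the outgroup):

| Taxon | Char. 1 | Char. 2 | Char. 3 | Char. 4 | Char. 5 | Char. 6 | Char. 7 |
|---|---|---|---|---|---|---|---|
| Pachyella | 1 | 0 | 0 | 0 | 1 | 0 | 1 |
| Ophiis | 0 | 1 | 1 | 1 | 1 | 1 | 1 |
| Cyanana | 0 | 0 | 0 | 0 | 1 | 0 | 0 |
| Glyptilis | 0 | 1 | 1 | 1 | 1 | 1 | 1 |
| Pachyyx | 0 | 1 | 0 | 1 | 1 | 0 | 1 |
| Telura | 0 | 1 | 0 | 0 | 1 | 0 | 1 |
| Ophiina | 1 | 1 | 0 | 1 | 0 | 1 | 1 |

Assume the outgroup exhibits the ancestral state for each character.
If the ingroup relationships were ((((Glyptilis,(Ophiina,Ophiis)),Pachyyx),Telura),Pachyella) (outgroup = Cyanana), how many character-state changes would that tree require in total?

9

Map each character onto ((((Glyptilis,(Ophiina,Ophiis)),Pachyyx),Telura),Pachyella) (rooted by Cyanana) and count the minimum state changes it requires (Fitch parsimony):
Char. 1: 2; Char. 2: 1; Char. 3: 2; Char. 4: 1; Char. 5: 1; Char. 6: 1; Char. 7: 1.
Total tree length = 9.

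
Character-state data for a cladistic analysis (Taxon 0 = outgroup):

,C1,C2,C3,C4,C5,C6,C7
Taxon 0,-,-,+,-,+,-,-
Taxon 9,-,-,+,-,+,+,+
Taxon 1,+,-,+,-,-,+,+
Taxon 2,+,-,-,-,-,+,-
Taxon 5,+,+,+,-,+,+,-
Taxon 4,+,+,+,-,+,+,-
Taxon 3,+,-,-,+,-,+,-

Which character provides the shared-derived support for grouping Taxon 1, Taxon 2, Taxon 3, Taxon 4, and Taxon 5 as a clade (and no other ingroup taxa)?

C1

Character polarity is set by the outgroup: the derived state is whichever differs from the outgroup's state, so for C3, C5 the derived state is '-', and for the remaining characters it is '+'.
Only Taxon 1, Taxon 2, Taxon 3, Taxon 4, and Taxon 5 show the derived state '+' for C1, supporting them as a clade.
Only Taxon 4 and Taxon 5 show the derived state '+' for C2, supporting them as a clade.
C3 (derived state '-') is shared by Taxon 2 and Taxon 3 — a synapomorphy uniting that clade.
C4: derived state '+' in Taxon 3 only — an autapomorphy, so it tells us nothing about relationships among taxa.
Only Taxon 1, Taxon 2, and Taxon 3 show the derived state '-' for C5, supporting them as a clade.
C6 (derived state '+') is shared by all ingroup taxa — unites the whole ingroup.
C7 (state '+') occurs in Taxon 1 and Taxon 9 but conflicts with the nesting implied by the other characters — most parsimoniously interpreted as homoplasy.
Most parsimonious ingroup topology: (Taxon 9,((Taxon 1,(Taxon 2,Taxon 3)),(Taxon 5,Taxon 4))).
The clade {Taxon 1, Taxon 2, Taxon 3, Taxon 4, Taxon 5} is supported by C1: its derived state '+' occurs in exactly those taxa and in no other taxon (including the outgroup).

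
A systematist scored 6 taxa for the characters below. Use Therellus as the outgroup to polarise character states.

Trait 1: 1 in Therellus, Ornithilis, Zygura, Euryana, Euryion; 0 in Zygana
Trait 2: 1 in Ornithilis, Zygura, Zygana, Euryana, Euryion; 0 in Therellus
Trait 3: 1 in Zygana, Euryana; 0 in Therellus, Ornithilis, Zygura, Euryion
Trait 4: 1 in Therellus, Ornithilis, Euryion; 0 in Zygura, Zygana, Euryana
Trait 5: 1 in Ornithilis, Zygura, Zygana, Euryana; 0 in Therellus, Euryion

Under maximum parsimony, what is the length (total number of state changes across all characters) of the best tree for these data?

Character polarity is set by the outgroup: the derived state is whichever differs from the outgroup's state, so for Trait 1, Trait 4 the derived state is '0', and for the remaining characters it is '1'.
Trait 1: derived state '0' in Zygana only — an autapomorphy, so it tells us nothing about relationships among taxa.
All ingroup taxa share the derived state '1' for Trait 2; it defines the ingroup but does not resolve relationships within it.
Trait 3: derived state '1' in Euryana and Zygana only — synapomorphy for {Euryana, Zygana}.
Only Euryana, Zygana, and Zygura show the derived state '0' for Trait 4, supporting them as a clade.
Trait 5: derived state '1' in Euryana, Ornithilis, Zygana, and Zygura only — synapomorphy for {Euryana, Ornithilis, Zygana, Zygura}.
Most parsimonious ingroup topology: ((Ornithilis,(Zygura,(Zygana,Euryana))),Euryion).
Changes per character on this tree: Trait 1: 1; Trait 2: 1; Trait 3: 1; Trait 4: 1; Trait 5: 1.
Total = 5.

5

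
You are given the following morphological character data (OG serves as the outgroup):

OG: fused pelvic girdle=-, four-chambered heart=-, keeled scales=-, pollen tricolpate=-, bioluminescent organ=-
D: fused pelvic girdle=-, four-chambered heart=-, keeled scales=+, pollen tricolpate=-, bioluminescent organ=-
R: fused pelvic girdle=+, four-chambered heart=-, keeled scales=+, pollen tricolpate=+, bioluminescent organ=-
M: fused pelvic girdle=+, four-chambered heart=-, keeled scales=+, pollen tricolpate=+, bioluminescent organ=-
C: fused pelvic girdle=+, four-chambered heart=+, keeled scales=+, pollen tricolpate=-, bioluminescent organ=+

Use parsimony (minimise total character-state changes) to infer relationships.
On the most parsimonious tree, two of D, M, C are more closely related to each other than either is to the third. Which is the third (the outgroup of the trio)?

D

The outgroup has state '-' for every character, so '+' is the derived state throughout.
fused pelvic girdle: derived state '+' in C, M, and R only — synapomorphy for {C, M, R}.
four-chambered heart (derived state '+') is unique to C (autapomorphy; uninformative for grouping).
All ingroup taxa share the derived state '+' for keeled scales; it defines the ingroup but does not resolve relationships within it.
pollen tricolpate (derived state '+') is shared by M and R — a synapomorphy uniting that clade.
bioluminescent organ: derived state '+' in C only — an autapomorphy, so it tells us nothing about relationships among taxa.
Most parsimonious ingroup topology: (D,((R,M),C)).
M and C share a more recent common ancestor with each other than either does with D, so D is the least closely related of the three.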